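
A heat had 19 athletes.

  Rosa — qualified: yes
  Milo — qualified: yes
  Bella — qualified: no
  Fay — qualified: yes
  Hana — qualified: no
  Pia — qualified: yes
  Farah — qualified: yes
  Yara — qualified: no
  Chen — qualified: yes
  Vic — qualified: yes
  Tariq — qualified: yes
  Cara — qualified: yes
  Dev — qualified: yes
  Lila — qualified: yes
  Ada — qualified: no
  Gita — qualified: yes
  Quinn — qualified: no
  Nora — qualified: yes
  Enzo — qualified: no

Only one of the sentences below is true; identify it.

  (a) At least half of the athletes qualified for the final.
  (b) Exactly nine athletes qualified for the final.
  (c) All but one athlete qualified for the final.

(a)

|A| = 19, |A ∩ B| = 13, |A ∖ B| = 6.
(a) requires |A ∩ B| ≥ |A ∖ B|: true.
(b) requires |A ∩ B| = 9: false.
(c) requires |A ∖ B| = 1: false.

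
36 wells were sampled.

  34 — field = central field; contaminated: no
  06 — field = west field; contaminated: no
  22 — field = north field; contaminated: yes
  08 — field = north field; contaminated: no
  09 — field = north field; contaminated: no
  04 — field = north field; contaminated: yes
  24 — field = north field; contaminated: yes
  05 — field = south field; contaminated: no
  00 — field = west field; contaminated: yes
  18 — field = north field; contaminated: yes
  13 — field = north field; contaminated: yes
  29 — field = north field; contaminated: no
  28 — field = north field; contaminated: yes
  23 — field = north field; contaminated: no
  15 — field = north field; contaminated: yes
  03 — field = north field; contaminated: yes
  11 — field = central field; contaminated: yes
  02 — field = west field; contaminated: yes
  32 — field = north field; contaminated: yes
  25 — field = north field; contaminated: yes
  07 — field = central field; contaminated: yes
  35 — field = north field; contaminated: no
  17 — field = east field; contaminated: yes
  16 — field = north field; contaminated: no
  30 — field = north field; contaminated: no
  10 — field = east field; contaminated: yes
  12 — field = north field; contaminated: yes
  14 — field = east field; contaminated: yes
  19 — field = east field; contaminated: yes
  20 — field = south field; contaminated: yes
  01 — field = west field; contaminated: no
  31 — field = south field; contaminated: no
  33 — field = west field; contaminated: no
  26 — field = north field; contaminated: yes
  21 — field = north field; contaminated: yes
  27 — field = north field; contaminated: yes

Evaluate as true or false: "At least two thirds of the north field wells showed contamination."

True

'At least two thirds of the north field wells showed contamination' holds iff |A ∩ B| / |A| ≥ 2/3.
|A| = 21, |A ∩ B| = 14, |A ∖ B| = 7.
|A ∩ B|/|A| = 14/21, so the statement is true.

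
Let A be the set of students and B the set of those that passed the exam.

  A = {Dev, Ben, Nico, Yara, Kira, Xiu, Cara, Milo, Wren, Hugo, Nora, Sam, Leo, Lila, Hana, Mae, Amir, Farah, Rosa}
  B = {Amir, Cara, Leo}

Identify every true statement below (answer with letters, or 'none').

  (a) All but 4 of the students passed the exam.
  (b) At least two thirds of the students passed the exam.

|A| = 19, |A ∩ B| = 3, |A ∖ B| = 16.
(a) |A ∖ B| = 4: fails.
(b) |A ∩ B| / |A| ≥ 2/3: fails.

none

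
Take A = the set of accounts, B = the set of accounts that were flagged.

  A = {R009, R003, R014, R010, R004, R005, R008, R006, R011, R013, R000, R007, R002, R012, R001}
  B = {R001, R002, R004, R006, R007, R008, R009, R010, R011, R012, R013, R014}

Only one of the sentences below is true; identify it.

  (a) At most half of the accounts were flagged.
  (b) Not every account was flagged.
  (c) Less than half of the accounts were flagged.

(b)

|A| = 15, |A ∩ B| = 12, |A ∖ B| = 3.
(a) requires |A ∩ B| ≤ |A ∖ B|: false.
(b) requires A ⊄ B (|A ∖ B| ≥ 1): true.
(c) requires |A ∩ B| < |A ∖ B|: false.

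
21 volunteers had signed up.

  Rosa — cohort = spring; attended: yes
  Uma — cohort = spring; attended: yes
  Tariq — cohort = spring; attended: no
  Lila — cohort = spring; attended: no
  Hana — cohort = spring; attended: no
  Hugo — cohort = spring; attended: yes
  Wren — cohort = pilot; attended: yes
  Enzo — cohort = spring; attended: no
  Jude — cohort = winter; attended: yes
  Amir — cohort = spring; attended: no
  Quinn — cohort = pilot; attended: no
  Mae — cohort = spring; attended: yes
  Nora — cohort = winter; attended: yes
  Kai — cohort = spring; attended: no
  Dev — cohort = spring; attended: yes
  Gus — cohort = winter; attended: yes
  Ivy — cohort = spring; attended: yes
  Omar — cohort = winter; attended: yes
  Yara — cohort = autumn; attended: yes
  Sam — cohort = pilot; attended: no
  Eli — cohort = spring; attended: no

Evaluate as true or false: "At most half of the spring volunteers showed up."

'At most half of the spring volunteers showed up' holds iff |A ∩ B| ≤ |A ∖ B|.
A (the restrictor) = {Rosa, Uma, Tariq, Lila, Hana, Hugo, Enzo, Amir, Mae, Kai, Dev, Ivy, Eli}, |A| = 13.
A ∩ B = {Rosa, Uma, Hugo, Mae, Dev, Ivy}, so |A ∩ B| = 6.
A ∖ B = {Tariq, Lila, Hana, Enzo, Amir, Kai, Eli}, so |A ∖ B| = 7.
6 < 7, so the statement is true.

True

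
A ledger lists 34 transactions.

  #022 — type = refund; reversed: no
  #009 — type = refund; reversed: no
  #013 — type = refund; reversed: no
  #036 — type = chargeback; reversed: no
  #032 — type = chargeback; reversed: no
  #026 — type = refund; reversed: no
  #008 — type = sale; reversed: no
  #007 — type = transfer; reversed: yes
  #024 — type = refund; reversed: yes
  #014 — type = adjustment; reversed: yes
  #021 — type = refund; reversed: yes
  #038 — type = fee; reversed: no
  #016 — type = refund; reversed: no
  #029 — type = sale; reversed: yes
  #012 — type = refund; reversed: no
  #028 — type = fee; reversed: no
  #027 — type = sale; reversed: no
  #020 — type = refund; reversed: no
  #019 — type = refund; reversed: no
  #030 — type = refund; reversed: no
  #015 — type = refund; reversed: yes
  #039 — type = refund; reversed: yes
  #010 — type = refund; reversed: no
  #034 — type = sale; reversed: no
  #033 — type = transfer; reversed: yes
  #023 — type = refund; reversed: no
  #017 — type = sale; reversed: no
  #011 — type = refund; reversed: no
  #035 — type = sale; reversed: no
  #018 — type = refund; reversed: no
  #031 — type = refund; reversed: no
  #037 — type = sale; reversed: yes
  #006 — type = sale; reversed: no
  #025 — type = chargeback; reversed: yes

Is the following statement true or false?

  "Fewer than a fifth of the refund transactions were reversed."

False

'Fewer than a fifth of the refund transactions were reversed' holds iff |A ∩ B| / |A| < 1/5.
|A| = 18, |A ∩ B| = 4, |A ∖ B| = 14.
|A ∩ B|/|A| = 4/18, so the statement is false.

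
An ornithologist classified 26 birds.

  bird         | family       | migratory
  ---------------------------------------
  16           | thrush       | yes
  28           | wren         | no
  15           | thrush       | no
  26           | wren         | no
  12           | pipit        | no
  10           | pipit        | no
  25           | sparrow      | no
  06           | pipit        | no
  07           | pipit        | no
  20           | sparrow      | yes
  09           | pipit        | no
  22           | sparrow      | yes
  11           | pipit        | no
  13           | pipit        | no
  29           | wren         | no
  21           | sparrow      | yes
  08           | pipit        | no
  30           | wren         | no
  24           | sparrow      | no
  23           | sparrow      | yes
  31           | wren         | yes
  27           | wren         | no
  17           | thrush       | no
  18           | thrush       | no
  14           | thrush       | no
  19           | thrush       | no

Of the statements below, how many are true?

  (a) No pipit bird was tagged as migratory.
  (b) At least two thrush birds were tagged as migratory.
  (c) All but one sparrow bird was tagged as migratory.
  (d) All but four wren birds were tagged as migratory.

1

(a) pipit: |A| = 8, |A ∩ B| = 0; needs A ∩ B = ∅ (|A ∩ B| = 0) — true.
(b) thrush: |A| = 6, |A ∩ B| = 1; needs |A ∩ B| ≥ 2 — false.
(c) sparrow: |A| = 6, |A ∩ B| = 4; needs |A ∖ B| = 1 — false.
(d) wren: |A| = 6, |A ∩ B| = 1; needs |A ∖ B| = 4 — false.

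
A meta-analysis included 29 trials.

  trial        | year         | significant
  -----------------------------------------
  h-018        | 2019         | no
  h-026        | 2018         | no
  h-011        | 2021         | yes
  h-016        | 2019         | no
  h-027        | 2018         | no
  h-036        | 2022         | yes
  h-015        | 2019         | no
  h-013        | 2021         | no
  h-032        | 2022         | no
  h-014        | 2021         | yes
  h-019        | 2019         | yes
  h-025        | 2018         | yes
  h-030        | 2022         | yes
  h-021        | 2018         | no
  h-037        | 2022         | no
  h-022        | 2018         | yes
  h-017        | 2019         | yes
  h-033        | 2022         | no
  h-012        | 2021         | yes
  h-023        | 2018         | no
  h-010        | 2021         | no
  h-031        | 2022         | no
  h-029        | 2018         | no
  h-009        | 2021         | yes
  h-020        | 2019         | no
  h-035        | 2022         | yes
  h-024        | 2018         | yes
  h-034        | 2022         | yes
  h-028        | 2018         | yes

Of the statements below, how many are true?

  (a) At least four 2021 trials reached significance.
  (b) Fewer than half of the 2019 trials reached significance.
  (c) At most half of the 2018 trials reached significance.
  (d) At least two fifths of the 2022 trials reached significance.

(a) 2021: |A| = 6, |A ∩ B| = 4; needs |A ∩ B| ≥ 4 — true.
(b) 2019: |A| = 6, |A ∩ B| = 2; needs |A ∩ B| < |A ∖ B| — true.
(c) 2018: |A| = 9, |A ∩ B| = 4; needs |A ∩ B| ≤ |A ∖ B| — true.
(d) 2022: |A| = 8, |A ∩ B| = 4; needs |A ∩ B| / |A| ≥ 2/5 — true.

4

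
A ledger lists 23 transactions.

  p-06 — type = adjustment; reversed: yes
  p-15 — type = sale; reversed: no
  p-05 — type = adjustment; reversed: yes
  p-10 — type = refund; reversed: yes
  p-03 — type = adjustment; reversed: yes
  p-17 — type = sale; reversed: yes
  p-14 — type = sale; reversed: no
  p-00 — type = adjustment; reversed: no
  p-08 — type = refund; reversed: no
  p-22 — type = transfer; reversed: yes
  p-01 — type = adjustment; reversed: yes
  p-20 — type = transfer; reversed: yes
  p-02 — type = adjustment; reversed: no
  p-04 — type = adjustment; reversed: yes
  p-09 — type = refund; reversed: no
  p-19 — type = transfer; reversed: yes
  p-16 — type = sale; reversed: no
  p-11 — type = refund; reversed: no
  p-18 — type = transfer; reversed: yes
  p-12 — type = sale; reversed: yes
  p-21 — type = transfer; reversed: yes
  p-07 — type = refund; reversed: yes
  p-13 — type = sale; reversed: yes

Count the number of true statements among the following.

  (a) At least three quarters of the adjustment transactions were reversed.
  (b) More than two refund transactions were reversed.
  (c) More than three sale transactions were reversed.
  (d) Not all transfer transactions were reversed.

0

(a) adjustment: |A| = 7, |A ∩ B| = 5; needs |A ∩ B| / |A| ≥ 3/4 — false.
(b) refund: |A| = 5, |A ∩ B| = 2; needs |A ∩ B| > 2 — false.
(c) sale: |A| = 6, |A ∩ B| = 3; needs |A ∩ B| > 3 — false.
(d) transfer: |A| = 5, |A ∩ B| = 5; needs A ⊄ B (|A ∖ B| ≥ 1) — false.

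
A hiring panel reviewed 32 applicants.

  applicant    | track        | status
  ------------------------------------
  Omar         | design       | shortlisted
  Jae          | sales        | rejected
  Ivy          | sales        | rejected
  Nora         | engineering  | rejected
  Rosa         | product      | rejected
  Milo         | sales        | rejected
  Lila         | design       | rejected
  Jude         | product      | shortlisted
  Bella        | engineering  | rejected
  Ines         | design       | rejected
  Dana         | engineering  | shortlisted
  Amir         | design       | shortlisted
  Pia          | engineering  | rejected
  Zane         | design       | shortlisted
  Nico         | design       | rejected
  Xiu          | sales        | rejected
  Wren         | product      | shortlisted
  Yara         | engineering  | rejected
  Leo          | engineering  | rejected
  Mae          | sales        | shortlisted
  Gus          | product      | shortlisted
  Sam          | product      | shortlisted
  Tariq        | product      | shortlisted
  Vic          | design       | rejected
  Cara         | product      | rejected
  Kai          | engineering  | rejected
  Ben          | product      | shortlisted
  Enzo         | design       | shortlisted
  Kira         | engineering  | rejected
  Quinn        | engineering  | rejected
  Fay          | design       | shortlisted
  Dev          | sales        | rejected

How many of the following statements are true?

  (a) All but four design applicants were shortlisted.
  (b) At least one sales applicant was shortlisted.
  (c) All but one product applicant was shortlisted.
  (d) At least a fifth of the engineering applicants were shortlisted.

2

(a) design: |A| = 9, |A ∩ B| = 5; needs |A ∖ B| = 4 — true.
(b) sales: |A| = 6, |A ∩ B| = 1; needs A ∩ B ≠ ∅ (|A ∩ B| ≥ 1) — true.
(c) product: |A| = 8, |A ∩ B| = 6; needs |A ∖ B| = 1 — false.
(d) engineering: |A| = 9, |A ∩ B| = 1; needs |A ∩ B| / |A| ≥ 1/5 — false.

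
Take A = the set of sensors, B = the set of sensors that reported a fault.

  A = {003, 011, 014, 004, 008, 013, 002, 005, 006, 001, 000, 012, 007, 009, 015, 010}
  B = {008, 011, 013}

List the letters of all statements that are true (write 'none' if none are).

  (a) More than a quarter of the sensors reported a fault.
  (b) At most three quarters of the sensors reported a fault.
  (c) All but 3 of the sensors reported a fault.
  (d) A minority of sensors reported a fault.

(b), (d)

|A| = 16, |A ∩ B| = 3, |A ∖ B| = 13.
(a) |A ∩ B| / |A| > 1/4: fails.
(b) |A ∩ B| / |A| ≤ 3/4: holds.
(c) |A ∖ B| = 3: fails.
(d) |A ∩ B| < |A ∖ B|: holds.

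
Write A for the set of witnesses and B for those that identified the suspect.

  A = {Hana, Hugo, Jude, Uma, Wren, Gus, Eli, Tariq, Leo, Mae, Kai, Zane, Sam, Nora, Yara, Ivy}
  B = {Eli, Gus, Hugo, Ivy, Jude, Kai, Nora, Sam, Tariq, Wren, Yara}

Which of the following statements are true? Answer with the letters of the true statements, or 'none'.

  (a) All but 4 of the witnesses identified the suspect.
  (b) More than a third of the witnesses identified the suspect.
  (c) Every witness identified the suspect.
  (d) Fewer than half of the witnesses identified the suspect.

(b)

|A| = 16, |A ∩ B| = 11, |A ∖ B| = 5.
(a) |A ∖ B| = 4: fails.
(b) |A ∩ B| / |A| > 1/3: holds.
(c) A ⊆ B, i.e. every element of A is in B (|A ∖ B| = 0): fails.
(d) |A ∩ B| < |A ∖ B|: fails.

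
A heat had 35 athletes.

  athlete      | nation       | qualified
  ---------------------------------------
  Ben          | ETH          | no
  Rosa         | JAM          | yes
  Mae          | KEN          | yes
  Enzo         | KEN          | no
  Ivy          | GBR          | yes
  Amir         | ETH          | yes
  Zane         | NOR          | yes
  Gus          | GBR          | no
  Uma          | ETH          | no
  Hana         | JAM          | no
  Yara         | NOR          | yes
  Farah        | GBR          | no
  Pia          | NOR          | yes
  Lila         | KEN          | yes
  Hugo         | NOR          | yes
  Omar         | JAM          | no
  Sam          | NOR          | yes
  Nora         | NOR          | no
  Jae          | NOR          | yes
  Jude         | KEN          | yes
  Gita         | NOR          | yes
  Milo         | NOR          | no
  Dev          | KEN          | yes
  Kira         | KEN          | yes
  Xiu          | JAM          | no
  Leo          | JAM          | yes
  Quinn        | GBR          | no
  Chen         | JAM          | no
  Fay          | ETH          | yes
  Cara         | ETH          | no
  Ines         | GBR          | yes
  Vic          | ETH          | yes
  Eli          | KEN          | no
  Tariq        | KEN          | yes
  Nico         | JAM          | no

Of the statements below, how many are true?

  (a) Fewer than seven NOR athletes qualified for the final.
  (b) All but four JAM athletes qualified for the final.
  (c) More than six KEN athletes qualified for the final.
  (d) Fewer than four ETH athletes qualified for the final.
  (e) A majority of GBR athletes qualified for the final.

1

(a) NOR: |A| = 9, |A ∩ B| = 7; needs |A ∩ B| < 7 — false.
(b) JAM: |A| = 7, |A ∩ B| = 2; needs |A ∖ B| = 4 — false.
(c) KEN: |A| = 8, |A ∩ B| = 6; needs |A ∩ B| > 6 — false.
(d) ETH: |A| = 6, |A ∩ B| = 3; needs |A ∩ B| < 4 — true.
(e) GBR: |A| = 5, |A ∩ B| = 2; needs |A ∩ B| > |A ∖ B| — false.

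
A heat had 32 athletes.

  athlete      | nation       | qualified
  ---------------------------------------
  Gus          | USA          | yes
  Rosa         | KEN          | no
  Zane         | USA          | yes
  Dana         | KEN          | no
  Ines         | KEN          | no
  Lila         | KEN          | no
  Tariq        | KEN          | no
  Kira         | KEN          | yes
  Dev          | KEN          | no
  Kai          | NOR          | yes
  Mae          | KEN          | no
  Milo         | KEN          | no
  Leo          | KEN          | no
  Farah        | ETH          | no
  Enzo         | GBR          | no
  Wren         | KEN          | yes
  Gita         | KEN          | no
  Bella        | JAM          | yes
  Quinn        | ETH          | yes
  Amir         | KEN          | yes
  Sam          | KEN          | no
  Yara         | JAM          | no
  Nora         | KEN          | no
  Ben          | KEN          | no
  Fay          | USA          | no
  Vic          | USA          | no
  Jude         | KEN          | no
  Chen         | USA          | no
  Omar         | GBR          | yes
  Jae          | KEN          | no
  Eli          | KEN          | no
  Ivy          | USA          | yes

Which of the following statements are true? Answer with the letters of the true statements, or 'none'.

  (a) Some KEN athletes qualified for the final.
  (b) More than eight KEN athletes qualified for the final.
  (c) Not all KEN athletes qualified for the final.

(a), (c)

|A| = 19, |A ∩ B| = 3, |A ∖ B| = 16.
(a) A ∩ B ≠ ∅ (|A ∩ B| ≥ 1): holds.
(b) |A ∩ B| > 8: fails.
(c) A ⊄ B (|A ∖ B| ≥ 1): holds.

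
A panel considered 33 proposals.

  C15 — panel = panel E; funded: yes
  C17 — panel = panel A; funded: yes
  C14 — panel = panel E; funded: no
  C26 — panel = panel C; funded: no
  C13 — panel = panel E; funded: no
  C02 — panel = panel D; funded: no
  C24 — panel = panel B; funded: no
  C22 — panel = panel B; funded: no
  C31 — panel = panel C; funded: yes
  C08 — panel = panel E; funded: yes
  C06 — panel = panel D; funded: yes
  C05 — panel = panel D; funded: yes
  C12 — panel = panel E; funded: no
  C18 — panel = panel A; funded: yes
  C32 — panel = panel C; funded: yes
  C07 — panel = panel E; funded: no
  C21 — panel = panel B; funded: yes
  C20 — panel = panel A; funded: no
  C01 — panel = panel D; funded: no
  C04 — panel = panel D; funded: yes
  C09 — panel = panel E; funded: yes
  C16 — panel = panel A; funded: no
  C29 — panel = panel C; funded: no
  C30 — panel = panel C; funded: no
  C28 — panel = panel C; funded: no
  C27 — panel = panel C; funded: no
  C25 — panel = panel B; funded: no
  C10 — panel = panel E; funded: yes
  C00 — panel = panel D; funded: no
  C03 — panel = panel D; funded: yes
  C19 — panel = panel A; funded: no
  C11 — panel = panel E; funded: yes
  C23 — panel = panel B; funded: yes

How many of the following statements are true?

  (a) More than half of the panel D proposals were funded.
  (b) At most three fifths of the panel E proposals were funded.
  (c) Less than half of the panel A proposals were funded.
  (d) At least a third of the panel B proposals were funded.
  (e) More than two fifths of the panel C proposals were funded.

(a) panel D: |A| = 7, |A ∩ B| = 4; needs |A ∩ B| > |A ∖ B| — true.
(b) panel E: |A| = 9, |A ∩ B| = 5; needs |A ∩ B| / |A| ≤ 3/5 — true.
(c) panel A: |A| = 5, |A ∩ B| = 2; needs |A ∩ B| < |A ∖ B| — true.
(d) panel B: |A| = 5, |A ∩ B| = 2; needs |A ∩ B| / |A| ≥ 1/3 — true.
(e) panel C: |A| = 7, |A ∩ B| = 2; needs |A ∩ B| / |A| > 2/5 — false.

4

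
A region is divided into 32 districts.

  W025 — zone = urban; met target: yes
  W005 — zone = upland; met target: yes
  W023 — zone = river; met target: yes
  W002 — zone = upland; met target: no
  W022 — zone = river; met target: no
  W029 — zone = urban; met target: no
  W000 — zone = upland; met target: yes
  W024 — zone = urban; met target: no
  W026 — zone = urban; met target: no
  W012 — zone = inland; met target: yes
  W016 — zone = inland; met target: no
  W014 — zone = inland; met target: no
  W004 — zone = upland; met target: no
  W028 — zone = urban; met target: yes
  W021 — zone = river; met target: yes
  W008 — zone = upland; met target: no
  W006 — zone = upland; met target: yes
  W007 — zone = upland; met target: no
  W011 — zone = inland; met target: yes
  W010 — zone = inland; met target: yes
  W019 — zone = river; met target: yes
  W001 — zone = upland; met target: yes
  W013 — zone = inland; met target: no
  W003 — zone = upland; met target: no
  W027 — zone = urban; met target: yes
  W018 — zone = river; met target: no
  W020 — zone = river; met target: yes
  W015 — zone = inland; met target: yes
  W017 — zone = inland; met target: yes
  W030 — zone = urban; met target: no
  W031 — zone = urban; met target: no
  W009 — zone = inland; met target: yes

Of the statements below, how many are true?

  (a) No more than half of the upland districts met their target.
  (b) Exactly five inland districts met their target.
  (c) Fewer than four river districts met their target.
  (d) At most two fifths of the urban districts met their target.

(a) upland: |A| = 9, |A ∩ B| = 4; needs |A ∩ B| ≤ |A ∖ B| — true.
(b) inland: |A| = 9, |A ∩ B| = 6; needs |A ∩ B| = 5 — false.
(c) river: |A| = 6, |A ∩ B| = 4; needs |A ∩ B| < 4 — false.
(d) urban: |A| = 8, |A ∩ B| = 3; needs |A ∩ B| / |A| ≤ 2/5 — true.

2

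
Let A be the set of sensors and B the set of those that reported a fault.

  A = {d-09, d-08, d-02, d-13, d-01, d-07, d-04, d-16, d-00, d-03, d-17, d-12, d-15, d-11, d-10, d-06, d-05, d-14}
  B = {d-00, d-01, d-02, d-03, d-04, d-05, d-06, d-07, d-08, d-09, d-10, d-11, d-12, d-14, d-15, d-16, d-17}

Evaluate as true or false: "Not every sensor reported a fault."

True

'Not every sensor reported a fault' holds iff A ⊄ B (|A ∖ B| ≥ 1).
|A| = 18, |A ∩ B| = 17, |A ∖ B| = 1.
So the statement is true.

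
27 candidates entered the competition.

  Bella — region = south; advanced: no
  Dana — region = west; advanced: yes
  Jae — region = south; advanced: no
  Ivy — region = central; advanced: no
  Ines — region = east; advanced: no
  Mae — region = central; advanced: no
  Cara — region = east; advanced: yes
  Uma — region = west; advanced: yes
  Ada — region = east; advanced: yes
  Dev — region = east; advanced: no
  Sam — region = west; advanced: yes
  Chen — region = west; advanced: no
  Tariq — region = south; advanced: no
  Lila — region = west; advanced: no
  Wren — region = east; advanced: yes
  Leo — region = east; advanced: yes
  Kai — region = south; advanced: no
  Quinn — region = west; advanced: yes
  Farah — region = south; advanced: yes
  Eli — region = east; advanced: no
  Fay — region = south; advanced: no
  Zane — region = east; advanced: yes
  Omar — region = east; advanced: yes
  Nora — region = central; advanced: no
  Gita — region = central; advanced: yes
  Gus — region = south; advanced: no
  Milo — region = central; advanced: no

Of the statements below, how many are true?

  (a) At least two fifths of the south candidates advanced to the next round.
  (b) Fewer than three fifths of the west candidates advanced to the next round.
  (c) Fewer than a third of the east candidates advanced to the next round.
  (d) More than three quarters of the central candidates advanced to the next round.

(a) south: |A| = 7, |A ∩ B| = 1; needs |A ∩ B| / |A| ≥ 2/5 — false.
(b) west: |A| = 6, |A ∩ B| = 4; needs |A ∩ B| / |A| < 3/5 — false.
(c) east: |A| = 9, |A ∩ B| = 6; needs |A ∩ B| / |A| < 1/3 — false.
(d) central: |A| = 5, |A ∩ B| = 1; needs |A ∩ B| / |A| > 3/4 — false.

0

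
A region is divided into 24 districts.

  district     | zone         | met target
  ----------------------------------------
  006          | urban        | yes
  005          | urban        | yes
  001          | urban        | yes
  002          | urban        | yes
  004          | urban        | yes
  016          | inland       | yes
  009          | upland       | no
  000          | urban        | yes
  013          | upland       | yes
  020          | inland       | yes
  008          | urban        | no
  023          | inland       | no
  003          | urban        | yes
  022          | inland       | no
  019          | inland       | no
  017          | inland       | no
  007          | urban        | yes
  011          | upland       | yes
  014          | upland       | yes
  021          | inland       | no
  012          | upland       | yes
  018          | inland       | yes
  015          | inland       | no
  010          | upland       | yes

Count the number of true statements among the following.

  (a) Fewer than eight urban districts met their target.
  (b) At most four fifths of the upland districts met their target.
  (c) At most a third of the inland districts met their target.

1

(a) urban: |A| = 9, |A ∩ B| = 8; needs |A ∩ B| < 8 — false.
(b) upland: |A| = 6, |A ∩ B| = 5; needs |A ∩ B| / |A| ≤ 4/5 — false.
(c) inland: |A| = 9, |A ∩ B| = 3; needs |A ∩ B| / |A| ≤ 1/3 — true.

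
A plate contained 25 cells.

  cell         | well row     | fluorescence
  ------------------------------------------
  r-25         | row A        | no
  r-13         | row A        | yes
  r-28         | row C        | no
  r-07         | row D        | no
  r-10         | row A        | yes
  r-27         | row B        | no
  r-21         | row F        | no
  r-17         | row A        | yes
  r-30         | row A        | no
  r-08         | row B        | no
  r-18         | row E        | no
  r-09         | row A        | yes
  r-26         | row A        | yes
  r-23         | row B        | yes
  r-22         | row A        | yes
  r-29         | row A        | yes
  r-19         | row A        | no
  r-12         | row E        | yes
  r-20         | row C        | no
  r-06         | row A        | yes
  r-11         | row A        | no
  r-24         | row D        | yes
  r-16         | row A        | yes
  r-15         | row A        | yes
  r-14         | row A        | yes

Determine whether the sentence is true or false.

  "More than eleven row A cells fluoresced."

'More than eleven row A cells fluoresced' holds iff |A ∩ B| > 11.
|A| = 15, |A ∩ B| = 11, |A ∖ B| = 4.
|A ∩ B| = 11, so the statement is false.

False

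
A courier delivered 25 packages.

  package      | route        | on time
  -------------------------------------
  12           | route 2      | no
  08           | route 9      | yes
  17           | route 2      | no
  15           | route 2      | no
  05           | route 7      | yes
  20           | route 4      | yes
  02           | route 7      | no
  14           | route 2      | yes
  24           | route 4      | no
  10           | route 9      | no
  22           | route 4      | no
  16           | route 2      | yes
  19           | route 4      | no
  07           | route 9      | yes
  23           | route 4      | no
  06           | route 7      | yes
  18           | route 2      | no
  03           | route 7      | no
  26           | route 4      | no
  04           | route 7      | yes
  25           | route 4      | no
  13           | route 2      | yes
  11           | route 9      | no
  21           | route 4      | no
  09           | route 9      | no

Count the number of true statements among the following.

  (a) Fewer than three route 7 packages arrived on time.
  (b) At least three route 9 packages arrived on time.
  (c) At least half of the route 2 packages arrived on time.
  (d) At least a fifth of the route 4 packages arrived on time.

(a) route 7: |A| = 5, |A ∩ B| = 3; needs |A ∩ B| < 3 — false.
(b) route 9: |A| = 5, |A ∩ B| = 2; needs |A ∩ B| ≥ 3 — false.
(c) route 2: |A| = 7, |A ∩ B| = 3; needs |A ∩ B| ≥ |A ∖ B| — false.
(d) route 4: |A| = 8, |A ∩ B| = 1; needs |A ∩ B| / |A| ≥ 1/5 — false.

0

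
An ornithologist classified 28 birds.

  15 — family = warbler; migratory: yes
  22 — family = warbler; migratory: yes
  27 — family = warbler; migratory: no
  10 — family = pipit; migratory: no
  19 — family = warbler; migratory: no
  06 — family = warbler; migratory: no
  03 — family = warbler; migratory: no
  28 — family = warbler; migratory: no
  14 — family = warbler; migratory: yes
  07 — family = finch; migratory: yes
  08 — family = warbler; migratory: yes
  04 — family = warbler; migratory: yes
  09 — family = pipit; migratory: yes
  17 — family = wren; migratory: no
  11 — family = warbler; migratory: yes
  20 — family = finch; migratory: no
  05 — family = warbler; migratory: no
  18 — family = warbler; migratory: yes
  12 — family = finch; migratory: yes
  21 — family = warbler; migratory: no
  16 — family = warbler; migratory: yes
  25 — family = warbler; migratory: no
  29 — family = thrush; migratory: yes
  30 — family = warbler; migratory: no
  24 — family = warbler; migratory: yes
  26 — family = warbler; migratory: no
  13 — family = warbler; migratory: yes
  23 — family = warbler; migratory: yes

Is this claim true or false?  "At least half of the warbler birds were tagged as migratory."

Truth condition: |A ∩ B| ≥ |A ∖ B|.
|A| = 21, |A ∩ B| = 11, |A ∖ B| = 10.
11 > 10, so the statement is true.

True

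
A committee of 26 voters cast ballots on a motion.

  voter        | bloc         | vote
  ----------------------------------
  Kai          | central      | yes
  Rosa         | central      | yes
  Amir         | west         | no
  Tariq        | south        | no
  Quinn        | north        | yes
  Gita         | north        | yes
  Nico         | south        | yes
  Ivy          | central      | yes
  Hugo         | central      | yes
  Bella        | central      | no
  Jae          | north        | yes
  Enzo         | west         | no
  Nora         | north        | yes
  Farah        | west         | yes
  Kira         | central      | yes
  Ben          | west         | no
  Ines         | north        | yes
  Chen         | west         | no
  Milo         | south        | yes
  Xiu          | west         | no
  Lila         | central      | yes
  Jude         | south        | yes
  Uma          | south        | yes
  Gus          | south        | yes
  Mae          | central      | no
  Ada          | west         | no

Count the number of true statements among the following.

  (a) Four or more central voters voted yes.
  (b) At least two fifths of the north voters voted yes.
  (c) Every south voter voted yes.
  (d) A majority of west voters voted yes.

(a) central: |A| = 8, |A ∩ B| = 6; needs |A ∩ B| ≥ 4 — true.
(b) north: |A| = 5, |A ∩ B| = 5; needs |A ∩ B| / |A| ≥ 2/5 — true.
(c) south: |A| = 6, |A ∩ B| = 5; needs A ⊆ B, i.e. every element of A is in B (|A ∖ B| = 0) — false.
(d) west: |A| = 7, |A ∩ B| = 1; needs |A ∩ B| > |A ∖ B| — false.

2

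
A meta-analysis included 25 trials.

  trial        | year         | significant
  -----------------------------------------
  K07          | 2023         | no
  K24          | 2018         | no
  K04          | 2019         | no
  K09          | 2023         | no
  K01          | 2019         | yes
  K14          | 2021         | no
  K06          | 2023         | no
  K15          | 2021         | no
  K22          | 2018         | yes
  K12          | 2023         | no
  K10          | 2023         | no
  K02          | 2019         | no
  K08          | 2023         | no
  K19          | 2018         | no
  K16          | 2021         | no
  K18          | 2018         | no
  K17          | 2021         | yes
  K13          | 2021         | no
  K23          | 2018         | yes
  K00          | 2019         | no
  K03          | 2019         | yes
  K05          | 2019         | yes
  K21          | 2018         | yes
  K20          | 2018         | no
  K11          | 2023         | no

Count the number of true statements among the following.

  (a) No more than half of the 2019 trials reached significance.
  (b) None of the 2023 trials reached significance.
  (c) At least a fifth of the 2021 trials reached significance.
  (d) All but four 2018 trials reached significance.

4

(a) 2019: |A| = 6, |A ∩ B| = 3; needs |A ∩ B| ≤ |A ∖ B| — true.
(b) 2023: |A| = 7, |A ∩ B| = 0; needs A ∩ B = ∅ (|A ∩ B| = 0) — true.
(c) 2021: |A| = 5, |A ∩ B| = 1; needs |A ∩ B| / |A| ≥ 1/5 — true.
(d) 2018: |A| = 7, |A ∩ B| = 3; needs |A ∖ B| = 4 — true.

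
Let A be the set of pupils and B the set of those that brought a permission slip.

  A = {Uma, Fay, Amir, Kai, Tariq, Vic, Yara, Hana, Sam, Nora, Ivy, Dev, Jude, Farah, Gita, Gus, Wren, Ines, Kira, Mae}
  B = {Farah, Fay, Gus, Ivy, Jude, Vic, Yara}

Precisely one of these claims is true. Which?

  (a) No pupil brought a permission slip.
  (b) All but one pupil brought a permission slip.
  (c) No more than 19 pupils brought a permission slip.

|A| = 20, |A ∩ B| = 7, |A ∖ B| = 13.
(a) requires A ∩ B = ∅ (|A ∩ B| = 0): false.
(b) requires |A ∖ B| = 1: false.
(c) requires |A ∩ B| ≤ 19: true.

(c)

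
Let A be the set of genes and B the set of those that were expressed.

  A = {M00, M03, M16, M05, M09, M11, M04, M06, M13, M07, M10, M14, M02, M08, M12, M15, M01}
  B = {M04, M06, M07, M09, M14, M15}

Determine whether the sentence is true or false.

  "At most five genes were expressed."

False

'At most five genes were expressed' holds iff |A ∩ B| ≤ 5.
|A| = 17, |A ∩ B| = 6, |A ∖ B| = 11.
|A ∩ B| = 6, so the statement is false.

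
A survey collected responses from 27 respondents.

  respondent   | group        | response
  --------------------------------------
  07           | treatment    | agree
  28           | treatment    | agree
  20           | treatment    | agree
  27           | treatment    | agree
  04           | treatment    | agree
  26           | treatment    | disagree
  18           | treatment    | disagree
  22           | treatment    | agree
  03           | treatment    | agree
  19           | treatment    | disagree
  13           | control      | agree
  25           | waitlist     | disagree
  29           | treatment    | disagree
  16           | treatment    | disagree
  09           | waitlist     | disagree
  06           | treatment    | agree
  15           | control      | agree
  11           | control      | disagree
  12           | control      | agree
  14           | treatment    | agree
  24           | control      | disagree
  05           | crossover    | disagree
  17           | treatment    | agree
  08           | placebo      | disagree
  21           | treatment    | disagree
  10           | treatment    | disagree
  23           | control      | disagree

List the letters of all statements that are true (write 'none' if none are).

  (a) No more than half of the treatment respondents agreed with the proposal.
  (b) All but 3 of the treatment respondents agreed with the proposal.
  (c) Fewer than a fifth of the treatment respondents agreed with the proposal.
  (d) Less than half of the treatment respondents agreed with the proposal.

|A| = 17, |A ∩ B| = 10, |A ∖ B| = 7.
(a) |A ∩ B| ≤ |A ∖ B|: fails.
(b) |A ∖ B| = 3: fails.
(c) |A ∩ B| / |A| < 1/5: fails.
(d) |A ∩ B| < |A ∖ B|: fails.

none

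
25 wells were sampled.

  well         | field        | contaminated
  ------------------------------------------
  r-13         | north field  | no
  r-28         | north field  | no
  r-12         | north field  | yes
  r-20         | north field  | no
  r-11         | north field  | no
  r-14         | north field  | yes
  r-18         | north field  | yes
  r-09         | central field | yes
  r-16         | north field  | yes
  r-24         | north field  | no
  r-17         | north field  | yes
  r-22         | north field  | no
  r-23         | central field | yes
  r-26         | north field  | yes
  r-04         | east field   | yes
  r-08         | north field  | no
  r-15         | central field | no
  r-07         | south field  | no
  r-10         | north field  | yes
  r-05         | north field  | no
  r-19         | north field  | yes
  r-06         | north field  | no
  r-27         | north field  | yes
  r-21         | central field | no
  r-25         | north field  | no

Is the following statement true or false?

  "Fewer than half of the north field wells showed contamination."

True

The determiner here denotes the relation: |A ∩ B| < |A ∖ B|.
|A| = 19, |A ∩ B| = 9, |A ∖ B| = 10.
9 < 10, so the statement is true.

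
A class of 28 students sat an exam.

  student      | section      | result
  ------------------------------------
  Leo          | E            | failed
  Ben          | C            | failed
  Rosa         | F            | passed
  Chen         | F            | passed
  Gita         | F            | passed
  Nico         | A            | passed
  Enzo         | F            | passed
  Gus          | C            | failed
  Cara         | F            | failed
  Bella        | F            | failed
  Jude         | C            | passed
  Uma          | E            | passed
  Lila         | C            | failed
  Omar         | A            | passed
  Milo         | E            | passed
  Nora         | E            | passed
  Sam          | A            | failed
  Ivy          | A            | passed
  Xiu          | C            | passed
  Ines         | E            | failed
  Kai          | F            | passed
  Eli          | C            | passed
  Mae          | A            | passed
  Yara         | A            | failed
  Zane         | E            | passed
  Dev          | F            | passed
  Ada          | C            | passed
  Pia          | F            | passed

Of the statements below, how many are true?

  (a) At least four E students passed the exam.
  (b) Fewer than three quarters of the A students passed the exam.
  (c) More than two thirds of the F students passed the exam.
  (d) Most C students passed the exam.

4

(a) E: |A| = 6, |A ∩ B| = 4; needs |A ∩ B| ≥ 4 — true.
(b) A: |A| = 6, |A ∩ B| = 4; needs |A ∩ B| / |A| < 3/4 — true.
(c) F: |A| = 9, |A ∩ B| = 7; needs |A ∩ B| / |A| > 2/3 — true.
(d) C: |A| = 7, |A ∩ B| = 4; needs |A ∩ B| > |A ∖ B| — true.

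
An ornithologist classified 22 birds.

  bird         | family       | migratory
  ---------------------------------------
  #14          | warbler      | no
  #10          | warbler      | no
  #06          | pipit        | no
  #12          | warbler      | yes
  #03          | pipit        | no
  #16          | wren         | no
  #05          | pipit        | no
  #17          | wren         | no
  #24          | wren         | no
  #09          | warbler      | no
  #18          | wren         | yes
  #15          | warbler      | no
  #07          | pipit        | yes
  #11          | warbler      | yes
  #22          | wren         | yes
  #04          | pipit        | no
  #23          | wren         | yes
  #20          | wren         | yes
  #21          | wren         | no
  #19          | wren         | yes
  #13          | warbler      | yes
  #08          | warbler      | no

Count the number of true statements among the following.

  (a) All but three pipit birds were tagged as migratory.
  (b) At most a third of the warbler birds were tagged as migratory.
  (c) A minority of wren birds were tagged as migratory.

0

(a) pipit: |A| = 5, |A ∩ B| = 1; needs |A ∖ B| = 3 — false.
(b) warbler: |A| = 8, |A ∩ B| = 3; needs |A ∩ B| / |A| ≤ 1/3 — false.
(c) wren: |A| = 9, |A ∩ B| = 5; needs |A ∩ B| < |A ∖ B| — false.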